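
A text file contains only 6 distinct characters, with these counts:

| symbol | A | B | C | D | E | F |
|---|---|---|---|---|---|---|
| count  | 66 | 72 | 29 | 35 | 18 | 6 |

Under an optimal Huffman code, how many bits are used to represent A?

Repeatedly merge the two smallest:
merge F(6) and E(18): 24
merge 24 and C(29): 53
merge D(35) and 53: 88
merge A(66) and B(72): 138
merge 88 and 138: 226
A's leaf is at depth 2, giving a 2-bit codeword.

2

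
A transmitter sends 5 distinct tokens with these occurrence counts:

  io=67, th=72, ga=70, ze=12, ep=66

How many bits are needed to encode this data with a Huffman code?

652

Merge the two smallest weights repeatedly:
merge ze(12) and ep(66): 78
merge io(67) and ga(70): 137
merge th(72) and 78: 150
merge 137 and 150: 287
Each symbol's bit-cost is frequency × depth; summing gives 652 bits (equivalently 78 + 137 + 150 + 287).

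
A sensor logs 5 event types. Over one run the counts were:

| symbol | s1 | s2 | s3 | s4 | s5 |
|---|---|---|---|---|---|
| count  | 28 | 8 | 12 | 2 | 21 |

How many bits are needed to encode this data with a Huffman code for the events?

Greedily combine the two least-frequent nodes:
combine s4(2), s2(8) → 10
combine 10, s3(12) → 22
combine s5(21), 22 → 43
combine s1(28), 43 → 71
The encoded length is the sum of every internal node's weight: 10 + 22 + 43 + 71 = 146 bits.

146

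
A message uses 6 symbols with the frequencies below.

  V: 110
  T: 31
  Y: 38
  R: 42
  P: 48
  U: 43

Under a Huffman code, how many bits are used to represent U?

3

Build the tree from the bottom:
T(31) + Y(38) → 69
R(42) + U(43) → 85
P(48) + 69 → 117
85 + V(110) → 195
117 + 195 → 312
U's leaf is at depth 3, giving a 3-bit codeword.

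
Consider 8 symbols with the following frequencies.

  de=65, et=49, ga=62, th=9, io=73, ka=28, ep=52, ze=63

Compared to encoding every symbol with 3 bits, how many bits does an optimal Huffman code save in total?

36

Fixed-length: 3 bits × 401 symbols = 1203 bits.
Huffman merges:
merge th(9) and ka(28): 37
merge 37 and et(49): 86
merge ep(52) and ga(62): 114
merge ze(63) and de(65): 128
merge io(73) and 86: 159
merge 114 and 128: 242
merge 159 and 242: 401
Huffman total = 37 + 86 + 114 + 128 + 159 + 242 + 401 = 1167 bits.
Saving = 1203 − 1167 = 36 bits.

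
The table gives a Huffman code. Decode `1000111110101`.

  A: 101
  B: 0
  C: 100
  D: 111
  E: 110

Read left to right; each codeword is recognised as soon as it completes (prefix code):
  100→C | 0→B | 111→D | 110→E | 101→A
Decoded message: CBDEA

CBDEA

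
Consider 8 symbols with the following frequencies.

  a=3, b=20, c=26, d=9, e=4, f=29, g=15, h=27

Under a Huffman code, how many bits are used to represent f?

Build the tree from the bottom:
combine a(3), e(4) → 7
combine 7, d(9) → 16
combine g(15), 16 → 31
combine b(20), c(26) → 46
combine h(27), f(29) → 56
combine 31, 46 → 77
combine 56, 77 → 133
f sits 2 levels below the root, so its codeword is 2 bits.

2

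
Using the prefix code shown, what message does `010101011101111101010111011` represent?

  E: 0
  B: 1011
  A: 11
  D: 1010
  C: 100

Read left to right; each codeword is recognised as soon as it completes (prefix code):
  0→E | 1010→D | 1011→B | 1011→B | 11→A | 1010→D | 1011→B | 1011→B
Decoded message: EDBBADBB

EDBBADBB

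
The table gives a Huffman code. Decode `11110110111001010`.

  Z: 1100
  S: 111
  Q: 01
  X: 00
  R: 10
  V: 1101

SRVZRR

Read left to right; each codeword is recognised as soon as it completes (prefix code):
  111→S | 10→R | 1101→V | 1100→Z | 10→R | 10→R
Decoded message: SRVZRR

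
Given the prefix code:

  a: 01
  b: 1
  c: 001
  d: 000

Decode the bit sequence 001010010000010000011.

cacdcdcb

Read left to right; each codeword is recognised as soon as it completes (prefix code):
  001→c | 01→a | 001→c | 000→d | 001→c | 000→d | 001→c | 1→b
Decoded message: cacdcdcb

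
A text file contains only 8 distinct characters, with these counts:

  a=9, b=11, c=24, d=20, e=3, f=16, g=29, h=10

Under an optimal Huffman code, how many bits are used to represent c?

Repeatedly merge the two smallest:
combine e(3), a(9) → 12
combine h(10), b(11) → 21
combine 12, f(16) → 28
combine d(20), 21 → 41
combine c(24), 28 → 52
combine g(29), 41 → 70
combine 52, 70 → 122
The subtree containing c is merged 2 times, so code length = 2.

2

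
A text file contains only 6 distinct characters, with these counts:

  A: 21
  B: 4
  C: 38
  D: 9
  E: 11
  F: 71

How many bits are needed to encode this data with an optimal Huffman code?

319

Merge the two smallest weights repeatedly:
combine B(4), D(9) → 13
combine E(11), 13 → 24
combine A(21), 24 → 45
combine C(38), 45 → 83
combine F(71), 83 → 154
Each symbol's bit-cost is frequency × depth; summing gives 319 bits (equivalently 13 + 24 + 45 + 83 + 154).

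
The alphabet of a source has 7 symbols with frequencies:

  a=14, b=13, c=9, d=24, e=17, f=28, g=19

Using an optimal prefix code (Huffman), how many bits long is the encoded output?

Build the Huffman tree bottom-up:
c(9) + b(13) → 22
a(14) + e(17) → 31
g(19) + 22 → 41
d(24) + f(28) → 52
31 + 41 → 72
52 + 72 → 124
Each symbol's bit-cost is frequency × depth; summing gives 342 bits (equivalently 22 + 31 + 41 + 52 + 72 + 124).

342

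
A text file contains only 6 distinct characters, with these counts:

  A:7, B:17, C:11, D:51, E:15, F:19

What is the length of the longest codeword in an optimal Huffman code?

Merge the two lowest-weight nodes at each step:
A(7) + C(11) → 18
E(15) + B(17) → 32
18 + F(19) → 37
32 + 37 → 69
D(51) + 69 → 120
The first pair merged (A, C) ends up deepest, at depth 4.

4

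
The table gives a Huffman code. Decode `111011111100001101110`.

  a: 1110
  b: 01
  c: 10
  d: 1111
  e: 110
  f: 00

adefbca

Read left to right; each codeword is recognised as soon as it completes (prefix code):
  1110→a | 1111→d | 110→e | 00→f | 01→b | 10→c | 1110→a
Decoded message: adefbca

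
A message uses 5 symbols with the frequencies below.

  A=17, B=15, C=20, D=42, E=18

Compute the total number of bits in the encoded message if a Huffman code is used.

252

Build the Huffman tree bottom-up:
B(15) + A(17) → 32
E(18) + C(20) → 38
32 + 38 → 70
D(42) + 70 → 112
Total encoded bits = sum of merged weights = 32 + 38 + 70 + 112 = 252.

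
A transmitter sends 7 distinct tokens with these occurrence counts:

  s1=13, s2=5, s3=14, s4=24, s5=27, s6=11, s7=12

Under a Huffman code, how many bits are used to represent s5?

Build the tree from the bottom:
combine s2(5), s6(11) → 16
combine s7(12), s1(13) → 25
combine s3(14), 16 → 30
combine s4(24), 25 → 49
combine s5(27), 30 → 57
combine 49, 57 → 106
s5 sits 2 levels below the root, so its codeword is 2 bits.

2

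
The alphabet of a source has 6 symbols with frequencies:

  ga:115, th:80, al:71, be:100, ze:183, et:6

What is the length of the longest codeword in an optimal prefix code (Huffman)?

Merge the two lowest-weight nodes at each step:
merge et(6) and al(71): 77
merge 77 and th(80): 157
merge be(100) and ga(115): 215
merge 157 and ze(183): 340
merge 215 and 340: 555
The rarest symbols sit at the bottom; the longest codeword is 4 bits.

4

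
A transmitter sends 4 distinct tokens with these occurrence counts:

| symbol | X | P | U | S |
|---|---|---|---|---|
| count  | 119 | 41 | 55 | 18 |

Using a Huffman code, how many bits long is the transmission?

Build the Huffman tree bottom-up:
S(18) + P(41) → 59
U(55) + 59 → 114
114 + X(119) → 233
The encoded length is the sum of every internal node's weight: 59 + 114 + 233 = 406 bits.

406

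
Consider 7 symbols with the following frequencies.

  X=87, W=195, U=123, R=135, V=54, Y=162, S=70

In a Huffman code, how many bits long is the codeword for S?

Huffman merges, smallest pair first:
combine V(54), S(70) → 124
combine X(87), U(123) → 210
combine 124, R(135) → 259
combine Y(162), W(195) → 357
combine 210, 259 → 469
combine 357, 469 → 826
S's leaf is at depth 4, giving a 4-bit codeword.

4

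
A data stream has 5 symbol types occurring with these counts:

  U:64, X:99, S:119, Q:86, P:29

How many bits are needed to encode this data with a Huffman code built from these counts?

Build the Huffman tree bottom-up:
P(29) + U(64) → 93
Q(86) + 93 → 179
X(99) + S(119) → 218
179 + 218 → 397
The encoded length is the sum of every internal node's weight: 93 + 179 + 218 + 397 = 887 bits.

887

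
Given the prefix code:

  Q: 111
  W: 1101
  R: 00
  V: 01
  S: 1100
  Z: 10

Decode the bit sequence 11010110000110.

WVZRVZ

Read left to right; each codeword is recognised as soon as it completes (prefix code):
  1101→W | 01→V | 10→Z | 00→R | 01→V | 10→Z
Decoded message: WVZRVZ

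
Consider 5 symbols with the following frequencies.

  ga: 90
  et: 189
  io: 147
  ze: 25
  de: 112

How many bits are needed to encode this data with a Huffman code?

1241

Build the Huffman tree bottom-up:
merge ze(25) and ga(90): 115
merge de(112) and 115: 227
merge io(147) and et(189): 336
merge 227 and 336: 563
Each symbol's bit-cost is frequency × depth; summing gives 1241 bits (equivalently 115 + 227 + 336 + 563).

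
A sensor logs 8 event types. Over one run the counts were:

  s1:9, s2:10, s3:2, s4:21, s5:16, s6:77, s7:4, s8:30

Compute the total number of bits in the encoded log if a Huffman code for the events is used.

399

Build the Huffman tree bottom-up:
merge s3(2) and s7(4): 6
merge 6 and s1(9): 15
merge s2(10) and 15: 25
merge s5(16) and s4(21): 37
merge 25 and s8(30): 55
merge 37 and 55: 92
merge s6(77) and 92: 169
Each symbol's bit-cost is frequency × depth; summing gives 399 bits (equivalently 6 + 15 + 25 + 37 + 55 + 92 + 169).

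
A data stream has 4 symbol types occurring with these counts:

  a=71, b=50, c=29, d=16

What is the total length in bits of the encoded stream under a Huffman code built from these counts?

306

Greedily combine the two least-frequent nodes:
combine d(16), c(29) → 45
combine 45, b(50) → 95
combine a(71), 95 → 166
The encoded length is the sum of every internal node's weight: 45 + 95 + 166 = 306 bits.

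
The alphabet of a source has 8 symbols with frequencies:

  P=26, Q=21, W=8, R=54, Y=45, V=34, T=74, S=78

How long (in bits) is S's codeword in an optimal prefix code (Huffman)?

2

Build the tree from the bottom:
merge W(8) and Q(21): 29
merge P(26) and 29: 55
merge V(34) and Y(45): 79
merge R(54) and 55: 109
merge T(74) and S(78): 152
merge 79 and 109: 188
merge 152 and 188: 340
S's leaf is at depth 2, giving a 2-bit codeword.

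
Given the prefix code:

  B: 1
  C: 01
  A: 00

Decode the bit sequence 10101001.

Read left to right; each codeword is recognised as soon as it completes (prefix code):
  1→B | 01→C | 01→C | 00→A | 1→B
Decoded message: BCCAB

BCCAB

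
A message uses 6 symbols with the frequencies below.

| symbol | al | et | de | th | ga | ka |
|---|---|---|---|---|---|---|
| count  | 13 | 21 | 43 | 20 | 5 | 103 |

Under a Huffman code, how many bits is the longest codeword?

5

Merge the two lowest-weight nodes at each step:
ga(5) + al(13) → 18
18 + th(20) → 38
et(21) + 38 → 59
de(43) + 59 → 102
102 + ka(103) → 205
Maximum depth reached is 5.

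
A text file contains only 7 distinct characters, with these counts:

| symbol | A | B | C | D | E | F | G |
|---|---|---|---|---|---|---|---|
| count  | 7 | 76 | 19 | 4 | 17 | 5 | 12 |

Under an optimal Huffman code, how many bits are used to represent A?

4

Repeatedly merge the two smallest:
D(4) + F(5) → 9
A(7) + 9 → 16
G(12) + 16 → 28
E(17) + C(19) → 36
28 + 36 → 64
64 + B(76) → 140
A sits 4 levels below the root, so its codeword is 4 bits.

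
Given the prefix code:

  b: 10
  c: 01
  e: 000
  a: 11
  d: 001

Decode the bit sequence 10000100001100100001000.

bebeadece

Read left to right; each codeword is recognised as soon as it completes (prefix code):
  10→b | 000→e | 10→b | 000→e | 11→a | 001→d | 000→e | 01→c | 000→e
Decoded message: bebeadece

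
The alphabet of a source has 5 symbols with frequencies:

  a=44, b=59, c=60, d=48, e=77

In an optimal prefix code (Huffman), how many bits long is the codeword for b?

Repeatedly merge the two smallest:
a(44) + d(48) → 92
b(59) + c(60) → 119
e(77) + 92 → 169
119 + 169 → 288
The subtree containing b is merged 2 times, so code length = 2.

2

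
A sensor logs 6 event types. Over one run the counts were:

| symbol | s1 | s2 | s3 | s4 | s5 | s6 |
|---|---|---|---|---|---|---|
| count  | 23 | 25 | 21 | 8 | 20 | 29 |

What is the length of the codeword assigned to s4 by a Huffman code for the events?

Huffman merges, smallest pair first:
combine s4(8), s5(20) → 28
combine s3(21), s1(23) → 44
combine s2(25), 28 → 53
combine s6(29), 44 → 73
combine 53, 73 → 126
The subtree containing s4 is merged 3 times, so code length = 3.

3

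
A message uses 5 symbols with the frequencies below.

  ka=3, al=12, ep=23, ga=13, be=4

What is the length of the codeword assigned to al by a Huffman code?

3

Build the tree from the bottom:
combine ka(3), be(4) → 7
combine 7, al(12) → 19
combine ga(13), 19 → 32
combine ep(23), 32 → 55
The subtree containing al is merged 3 times, so code length = 3.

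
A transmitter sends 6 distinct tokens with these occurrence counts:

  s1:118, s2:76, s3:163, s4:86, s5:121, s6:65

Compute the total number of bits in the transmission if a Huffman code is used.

1603

Build the Huffman tree bottom-up:
s6(65) + s2(76) → 141
s4(86) + s1(118) → 204
s5(121) + 141 → 262
s3(163) + 204 → 367
262 + 367 → 629
Each symbol's bit-cost is frequency × depth; summing gives 1603 bits (equivalently 141 + 204 + 262 + 367 + 629).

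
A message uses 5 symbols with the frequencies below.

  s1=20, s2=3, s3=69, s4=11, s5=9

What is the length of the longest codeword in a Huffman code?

4

Merge the two lowest-weight nodes at each step:
merge s2(3) and s5(9): 12
merge s4(11) and 12: 23
merge s1(20) and 23: 43
merge 43 and s3(69): 112
Maximum depth reached is 4.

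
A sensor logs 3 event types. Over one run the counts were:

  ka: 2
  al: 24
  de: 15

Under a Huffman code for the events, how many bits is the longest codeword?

2

Merge the two lowest-weight nodes at each step:
merge ka(2) and de(15): 17
merge 17 and al(24): 41
The first pair merged (ka, de) ends up deepest, at depth 2.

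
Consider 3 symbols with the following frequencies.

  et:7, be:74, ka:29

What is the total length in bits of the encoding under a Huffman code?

Merge the two smallest weights repeatedly:
merge et(7) and ka(29): 36
merge 36 and be(74): 110
Each symbol's bit-cost is frequency × depth; summing gives 146 bits (equivalently 36 + 110).

146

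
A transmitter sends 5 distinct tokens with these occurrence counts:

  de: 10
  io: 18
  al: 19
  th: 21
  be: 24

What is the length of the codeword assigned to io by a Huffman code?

3

Huffman merges, smallest pair first:
de(10) + io(18) → 28
al(19) + th(21) → 40
be(24) + 28 → 52
40 + 52 → 92
The subtree containing io is merged 3 times, so code length = 3.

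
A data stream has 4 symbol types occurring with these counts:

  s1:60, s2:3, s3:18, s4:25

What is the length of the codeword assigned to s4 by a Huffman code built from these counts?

2

Repeatedly merge the two smallest:
s2(3) + s3(18) → 21
21 + s4(25) → 46
46 + s1(60) → 106
s4's leaf is at depth 2, giving a 2-bit codeword.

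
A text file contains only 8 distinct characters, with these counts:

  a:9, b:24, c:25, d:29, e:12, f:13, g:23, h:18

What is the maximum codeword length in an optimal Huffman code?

4

Merge the two lowest-weight nodes at each step:
merge a(9) and e(12): 21
merge f(13) and h(18): 31
merge 21 and g(23): 44
merge b(24) and c(25): 49
merge d(29) and 31: 60
merge 44 and 49: 93
merge 60 and 93: 153
Maximum depth reached is 4.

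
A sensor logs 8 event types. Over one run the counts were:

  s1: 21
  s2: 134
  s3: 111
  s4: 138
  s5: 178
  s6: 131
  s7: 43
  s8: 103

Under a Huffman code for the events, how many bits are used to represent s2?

3

Repeatedly merge the two smallest:
combine s1(21), s7(43) → 64
combine 64, s8(103) → 167
combine s3(111), s6(131) → 242
combine s2(134), s4(138) → 272
combine 167, s5(178) → 345
combine 242, 272 → 514
combine 345, 514 → 859
s2 sits 3 levels below the root, so its codeword is 3 bits.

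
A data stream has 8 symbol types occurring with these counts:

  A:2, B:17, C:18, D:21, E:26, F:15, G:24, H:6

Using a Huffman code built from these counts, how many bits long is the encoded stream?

368

Build the Huffman tree bottom-up:
combine A(2), H(6) → 8
combine 8, F(15) → 23
combine B(17), C(18) → 35
combine D(21), 23 → 44
combine G(24), E(26) → 50
combine 35, 44 → 79
combine 50, 79 → 129
The encoded length is the sum of every internal node's weight: 8 + 23 + 35 + 44 + 50 + 79 + 129 = 368 bits.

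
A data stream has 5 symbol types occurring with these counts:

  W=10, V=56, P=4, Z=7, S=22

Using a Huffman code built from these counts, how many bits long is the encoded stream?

174

Merge the two smallest weights repeatedly:
combine P(4), Z(7) → 11
combine W(10), 11 → 21
combine 21, S(22) → 43
combine 43, V(56) → 99
The encoded length is the sum of every internal node's weight: 11 + 21 + 43 + 99 = 174 bits.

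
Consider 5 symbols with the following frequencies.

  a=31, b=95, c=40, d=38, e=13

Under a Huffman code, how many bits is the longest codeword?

Merge the two lowest-weight nodes at each step:
combine e(13), a(31) → 44
combine d(38), c(40) → 78
combine 44, 78 → 122
combine b(95), 122 → 217
Maximum depth reached is 3.

3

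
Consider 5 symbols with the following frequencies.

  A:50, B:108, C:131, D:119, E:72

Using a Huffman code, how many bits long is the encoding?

1082

Greedily combine the two least-frequent nodes:
A(50) + E(72) → 122
B(108) + D(119) → 227
122 + C(131) → 253
227 + 253 → 480
Each symbol's bit-cost is frequency × depth; summing gives 1082 bits (equivalently 122 + 227 + 253 + 480).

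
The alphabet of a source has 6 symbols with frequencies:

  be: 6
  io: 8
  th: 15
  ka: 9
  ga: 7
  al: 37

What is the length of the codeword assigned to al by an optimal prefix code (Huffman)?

Build the tree from the bottom:
combine be(6), ga(7) → 13
combine io(8), ka(9) → 17
combine 13, th(15) → 28
combine 17, 28 → 45
combine al(37), 45 → 82
al sits one level below the root: a 1-bit codeword.

1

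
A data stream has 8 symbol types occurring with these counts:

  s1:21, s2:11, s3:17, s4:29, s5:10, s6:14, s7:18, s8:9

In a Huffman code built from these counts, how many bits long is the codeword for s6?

Build the tree from the bottom:
merge s8(9) and s5(10): 19
merge s2(11) and s6(14): 25
merge s3(17) and s7(18): 35
merge 19 and s1(21): 40
merge 25 and s4(29): 54
merge 35 and 40: 75
merge 54 and 75: 129
The subtree containing s6 is merged 3 times, so code length = 3.

3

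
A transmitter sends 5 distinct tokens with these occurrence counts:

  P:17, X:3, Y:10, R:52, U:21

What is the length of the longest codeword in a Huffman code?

Merge the two lowest-weight nodes at each step:
combine X(3), Y(10) → 13
combine 13, P(17) → 30
combine U(21), 30 → 51
combine 51, R(52) → 103
Maximum depth reached is 4.

4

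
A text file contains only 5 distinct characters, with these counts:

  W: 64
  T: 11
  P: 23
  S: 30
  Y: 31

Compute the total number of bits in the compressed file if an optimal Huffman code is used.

Build the Huffman tree bottom-up:
T(11) + P(23) → 34
S(30) + Y(31) → 61
34 + 61 → 95
W(64) + 95 → 159
Each symbol's bit-cost is frequency × depth; summing gives 349 bits (equivalently 34 + 61 + 95 + 159).

349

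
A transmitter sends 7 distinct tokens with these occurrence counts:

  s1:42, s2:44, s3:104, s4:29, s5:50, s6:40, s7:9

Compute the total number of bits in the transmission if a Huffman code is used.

Build the Huffman tree bottom-up:
s7(9) + s4(29) → 38
38 + s6(40) → 78
s1(42) + s2(44) → 86
s5(50) + 78 → 128
86 + s3(104) → 190
128 + 190 → 318
The encoded length is the sum of every internal node's weight: 38 + 78 + 86 + 128 + 190 + 318 = 838 bits.

838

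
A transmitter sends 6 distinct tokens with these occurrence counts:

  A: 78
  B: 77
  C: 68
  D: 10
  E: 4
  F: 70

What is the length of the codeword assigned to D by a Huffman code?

Repeatedly merge the two smallest:
E(4) + D(10) → 14
14 + C(68) → 82
F(70) + B(77) → 147
A(78) + 82 → 160
147 + 160 → 307
D's leaf is at depth 4, giving a 4-bit codeword.

4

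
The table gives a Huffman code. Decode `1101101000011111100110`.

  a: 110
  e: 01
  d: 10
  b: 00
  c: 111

aadbecaed

Read left to right; each codeword is recognised as soon as it completes (prefix code):
  110→a | 110→a | 10→d | 00→b | 01→e | 111→c | 110→a | 01→e | 10→d
Decoded message: aadbecaed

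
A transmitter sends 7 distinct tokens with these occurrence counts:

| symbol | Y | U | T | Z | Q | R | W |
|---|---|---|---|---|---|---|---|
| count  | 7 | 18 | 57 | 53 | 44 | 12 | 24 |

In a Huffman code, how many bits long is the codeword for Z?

Huffman merges, smallest pair first:
combine Y(7), R(12) → 19
combine U(18), 19 → 37
combine W(24), 37 → 61
combine Q(44), Z(53) → 97
combine T(57), 61 → 118
combine 97, 118 → 215
Z sits 2 levels below the root, so its codeword is 2 bits.

2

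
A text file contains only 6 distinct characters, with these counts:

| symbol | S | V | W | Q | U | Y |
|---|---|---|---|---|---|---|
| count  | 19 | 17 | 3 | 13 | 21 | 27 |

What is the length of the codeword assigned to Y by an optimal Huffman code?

Repeatedly merge the two smallest:
combine W(3), Q(13) → 16
combine 16, V(17) → 33
combine S(19), U(21) → 40
combine Y(27), 33 → 60
combine 40, 60 → 100
Y sits 2 levels below the root, so its codeword is 2 bits.

2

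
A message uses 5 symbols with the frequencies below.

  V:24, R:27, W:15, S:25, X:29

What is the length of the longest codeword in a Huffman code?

3

Merge the two lowest-weight nodes at each step:
merge W(15) and V(24): 39
merge S(25) and R(27): 52
merge X(29) and 39: 68
merge 52 and 68: 120
Maximum depth reached is 3.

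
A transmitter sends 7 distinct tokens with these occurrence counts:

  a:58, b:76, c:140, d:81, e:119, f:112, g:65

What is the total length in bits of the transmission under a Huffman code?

1813

Build the Huffman tree bottom-up:
a(58) + g(65) → 123
b(76) + d(81) → 157
f(112) + e(119) → 231
123 + c(140) → 263
157 + 231 → 388
263 + 388 → 651
Total encoded bits = sum of merged weights = 123 + 157 + 231 + 263 + 388 + 651 = 1813.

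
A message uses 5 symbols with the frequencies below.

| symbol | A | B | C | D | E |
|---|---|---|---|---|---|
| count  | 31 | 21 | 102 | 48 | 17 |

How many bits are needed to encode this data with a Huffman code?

443

Greedily combine the two least-frequent nodes:
merge E(17) and B(21): 38
merge A(31) and 38: 69
merge D(48) and 69: 117
merge C(102) and 117: 219
Each symbol's bit-cost is frequency × depth; summing gives 443 bits (equivalently 38 + 69 + 117 + 219).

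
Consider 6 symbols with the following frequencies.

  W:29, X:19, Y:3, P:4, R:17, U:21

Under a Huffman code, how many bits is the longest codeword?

Merge the two lowest-weight nodes at each step:
merge Y(3) and P(4): 7
merge 7 and R(17): 24
merge X(19) and U(21): 40
merge 24 and W(29): 53
merge 40 and 53: 93
Maximum depth reached is 4.

4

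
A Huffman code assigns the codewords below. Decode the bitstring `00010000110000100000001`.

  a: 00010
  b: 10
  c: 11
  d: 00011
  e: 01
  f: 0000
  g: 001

Read left to right; each codeword is recognised as soon as it completes (prefix code):
  00010→a | 00011→d | 0000→f | 10→b | 0000→f | 001→g
Decoded message: adfbfg

adfbfg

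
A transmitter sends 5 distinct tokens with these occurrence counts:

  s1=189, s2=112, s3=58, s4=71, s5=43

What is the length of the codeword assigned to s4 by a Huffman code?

Repeatedly merge the two smallest:
s5(43) + s3(58) → 101
s4(71) + 101 → 172
s2(112) + 172 → 284
s1(189) + 284 → 473
s4's leaf is at depth 3, giving a 3-bit codeword.

3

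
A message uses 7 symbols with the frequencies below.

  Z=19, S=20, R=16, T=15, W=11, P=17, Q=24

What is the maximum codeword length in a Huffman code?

Merge the two lowest-weight nodes at each step:
combine W(11), T(15) → 26
combine R(16), P(17) → 33
combine Z(19), S(20) → 39
combine Q(24), 26 → 50
combine 33, 39 → 72
combine 50, 72 → 122
The first pair merged (W, T) ends up deepest, at depth 3.

3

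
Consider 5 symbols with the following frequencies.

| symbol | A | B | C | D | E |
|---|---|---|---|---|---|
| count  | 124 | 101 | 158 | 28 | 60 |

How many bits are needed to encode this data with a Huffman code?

1030

Merge the two smallest weights repeatedly:
merge D(28) and E(60): 88
merge 88 and B(101): 189
merge A(124) and C(158): 282
merge 189 and 282: 471
The encoded length is the sum of every internal node's weight: 88 + 189 + 282 + 471 = 1030 bits.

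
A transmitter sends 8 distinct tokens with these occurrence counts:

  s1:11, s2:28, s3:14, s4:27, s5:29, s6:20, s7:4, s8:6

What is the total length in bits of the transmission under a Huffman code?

Build the Huffman tree bottom-up:
combine s7(4), s8(6) → 10
combine 10, s1(11) → 21
combine s3(14), s6(20) → 34
combine 21, s4(27) → 48
combine s2(28), s5(29) → 57
combine 34, 48 → 82
combine 57, 82 → 139
Total encoded bits = sum of merged weights = 10 + 21 + 34 + 48 + 57 + 82 + 139 = 391.

391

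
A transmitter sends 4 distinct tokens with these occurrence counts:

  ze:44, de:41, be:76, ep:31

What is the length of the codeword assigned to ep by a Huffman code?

Repeatedly merge the two smallest:
merge ep(31) and de(41): 72
merge ze(44) and 72: 116
merge be(76) and 116: 192
The subtree containing ep is merged 3 times, so code length = 3.

3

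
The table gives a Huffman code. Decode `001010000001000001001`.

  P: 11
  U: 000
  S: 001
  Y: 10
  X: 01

Read left to right; each codeword is recognised as soon as it completes (prefix code):
  001→S | 01→X | 000→U | 000→U | 10→Y | 000→U | 01→X | 001→S
Decoded message: SXUUYUXS

SXUUYUXS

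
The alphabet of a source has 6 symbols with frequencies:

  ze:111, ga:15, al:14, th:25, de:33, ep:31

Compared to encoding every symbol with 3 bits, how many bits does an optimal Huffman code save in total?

193

Fixed-length: 3 bits × 229 symbols = 687 bits.
Huffman merges:
al(14) + ga(15) → 29
th(25) + 29 → 54
ep(31) + de(33) → 64
54 + 64 → 118
ze(111) + 118 → 229
Huffman total = 29 + 54 + 64 + 118 + 229 = 494 bits.
Saving = 687 − 494 = 193 bits.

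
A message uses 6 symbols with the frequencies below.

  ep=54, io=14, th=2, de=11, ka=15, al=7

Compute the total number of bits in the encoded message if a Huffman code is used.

Merge the two smallest weights repeatedly:
th(2) + al(7) → 9
9 + de(11) → 20
io(14) + ka(15) → 29
20 + 29 → 49
49 + ep(54) → 103
Each symbol's bit-cost is frequency × depth; summing gives 210 bits (equivalently 9 + 20 + 29 + 49 + 103).

210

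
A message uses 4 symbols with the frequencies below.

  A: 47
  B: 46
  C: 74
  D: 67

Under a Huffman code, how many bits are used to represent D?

2

Huffman merges, smallest pair first:
B(46) + A(47) → 93
D(67) + C(74) → 141
93 + 141 → 234
D sits 2 levels below the root, so its codeword is 2 bits.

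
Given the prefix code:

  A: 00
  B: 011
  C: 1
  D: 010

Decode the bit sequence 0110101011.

BDCB

Read left to right; each codeword is recognised as soon as it completes (prefix code):
  011→B | 010→D | 1→C | 011→B
Decoded message: BDCB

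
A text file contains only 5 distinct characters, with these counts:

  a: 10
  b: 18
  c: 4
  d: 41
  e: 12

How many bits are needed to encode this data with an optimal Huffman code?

Build the Huffman tree bottom-up:
c(4) + a(10) → 14
e(12) + 14 → 26
b(18) + 26 → 44
d(41) + 44 → 85
Total encoded bits = sum of merged weights = 14 + 26 + 44 + 85 = 169.

169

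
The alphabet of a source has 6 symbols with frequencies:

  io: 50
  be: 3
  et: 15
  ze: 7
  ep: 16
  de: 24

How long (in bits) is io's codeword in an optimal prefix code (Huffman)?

Huffman merges, smallest pair first:
be(3) + ze(7) → 10
10 + et(15) → 25
ep(16) + de(24) → 40
25 + 40 → 65
io(50) + 65 → 115
io is a child of the root — depth 1, so its codeword is a single bit.

1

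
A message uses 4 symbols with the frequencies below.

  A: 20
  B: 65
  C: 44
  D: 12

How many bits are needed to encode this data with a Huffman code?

Greedily combine the two least-frequent nodes:
merge D(12) and A(20): 32
merge 32 and C(44): 76
merge B(65) and 76: 141
Total encoded bits = sum of merged weights = 32 + 76 + 141 = 249.

249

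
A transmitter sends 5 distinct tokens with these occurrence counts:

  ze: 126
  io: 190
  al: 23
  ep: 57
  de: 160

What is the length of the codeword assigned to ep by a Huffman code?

3

Repeatedly merge the two smallest:
combine al(23), ep(57) → 80
combine 80, ze(126) → 206
combine de(160), io(190) → 350
combine 206, 350 → 556
ep sits 3 levels below the root, so its codeword is 3 bits.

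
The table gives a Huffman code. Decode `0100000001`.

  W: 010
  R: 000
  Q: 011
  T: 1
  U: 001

WRRT

Read left to right; each codeword is recognised as soon as it completes (prefix code):
  010→W | 000→R | 000→R | 1→T
Decoded message: WRRT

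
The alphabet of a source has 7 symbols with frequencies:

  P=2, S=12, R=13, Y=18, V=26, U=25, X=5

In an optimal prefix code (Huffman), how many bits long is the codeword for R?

3

Repeatedly merge the two smallest:
merge P(2) and X(5): 7
merge 7 and S(12): 19
merge R(13) and Y(18): 31
merge 19 and U(25): 44
merge V(26) and 31: 57
merge 44 and 57: 101
R's leaf is at depth 3, giving a 3-bit codeword.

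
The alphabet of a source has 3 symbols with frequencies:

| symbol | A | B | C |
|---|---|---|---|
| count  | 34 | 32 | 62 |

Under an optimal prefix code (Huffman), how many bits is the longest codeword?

2

Merge the two lowest-weight nodes at each step:
merge B(32) and A(34): 66
merge C(62) and 66: 128
The rarest symbols sit at the bottom; the longest codeword is 2 bits.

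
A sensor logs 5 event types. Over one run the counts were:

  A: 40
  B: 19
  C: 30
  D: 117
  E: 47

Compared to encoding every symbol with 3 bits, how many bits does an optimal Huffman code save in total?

234

Fixed-length: 3 bits × 253 symbols = 759 bits.
Huffman merges:
B(19) + C(30) → 49
A(40) + E(47) → 87
49 + 87 → 136
D(117) + 136 → 253
Huffman total = 49 + 87 + 136 + 253 = 525 bits.
Saving = 759 − 525 = 234 bits.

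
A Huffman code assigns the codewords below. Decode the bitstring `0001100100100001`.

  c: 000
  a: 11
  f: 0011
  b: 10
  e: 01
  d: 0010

cadece

Read left to right; each codeword is recognised as soon as it completes (prefix code):
  000→c | 11→a | 0010→d | 01→e | 000→c | 01→e
Decoded message: cadece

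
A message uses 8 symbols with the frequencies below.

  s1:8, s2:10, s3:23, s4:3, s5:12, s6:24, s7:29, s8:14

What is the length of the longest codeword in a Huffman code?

5

Merge the two lowest-weight nodes at each step:
s4(3) + s1(8) → 11
s2(10) + 11 → 21
s5(12) + s8(14) → 26
21 + s3(23) → 44
s6(24) + 26 → 50
s7(29) + 44 → 73
50 + 73 → 123
The first pair merged (s4, s1) ends up deepest, at depth 5.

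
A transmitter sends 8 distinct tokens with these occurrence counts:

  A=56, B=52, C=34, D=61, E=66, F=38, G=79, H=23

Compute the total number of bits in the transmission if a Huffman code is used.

1205

Greedily combine the two least-frequent nodes:
merge H(23) and C(34): 57
merge F(38) and B(52): 90
merge A(56) and 57: 113
merge D(61) and E(66): 127
merge G(79) and 90: 169
merge 113 and 127: 240
merge 169 and 240: 409
Total encoded bits = sum of merged weights = 57 + 90 + 113 + 127 + 169 + 240 + 409 = 1205.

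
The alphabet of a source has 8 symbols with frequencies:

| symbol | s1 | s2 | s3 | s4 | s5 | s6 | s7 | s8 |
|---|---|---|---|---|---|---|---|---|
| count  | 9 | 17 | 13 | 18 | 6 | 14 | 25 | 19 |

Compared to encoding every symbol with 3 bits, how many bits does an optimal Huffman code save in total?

10

Fixed-length: 3 bits × 121 symbols = 363 bits.
Huffman merges:
combine s5(6), s1(9) → 15
combine s3(13), s6(14) → 27
combine 15, s2(17) → 32
combine s4(18), s8(19) → 37
combine s7(25), 27 → 52
combine 32, 37 → 69
combine 52, 69 → 121
Huffman total = 15 + 27 + 32 + 37 + 52 + 69 + 121 = 353 bits.
Saving = 363 − 353 = 10 bits.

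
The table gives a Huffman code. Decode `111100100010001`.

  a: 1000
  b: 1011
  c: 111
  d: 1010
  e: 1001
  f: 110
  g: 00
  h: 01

ceghgh

Read left to right; each codeword is recognised as soon as it completes (prefix code):
  111→c | 1001→e | 00→g | 01→h | 00→g | 01→h
Decoded message: ceghgh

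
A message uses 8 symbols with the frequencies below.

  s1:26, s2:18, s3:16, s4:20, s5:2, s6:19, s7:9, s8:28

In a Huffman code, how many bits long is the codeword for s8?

Repeatedly merge the two smallest:
s5(2) + s7(9) → 11
11 + s3(16) → 27
s2(18) + s6(19) → 37
s4(20) + s1(26) → 46
27 + s8(28) → 55
37 + 46 → 83
55 + 83 → 138
s8 sits 2 levels below the root, so its codeword is 2 bits.

2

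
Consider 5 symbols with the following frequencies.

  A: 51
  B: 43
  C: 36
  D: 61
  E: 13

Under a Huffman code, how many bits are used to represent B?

Huffman merges, smallest pair first:
E(13) + C(36) → 49
B(43) + 49 → 92
A(51) + D(61) → 112
92 + 112 → 204
B's leaf is at depth 2, giving a 2-bit codeword.

2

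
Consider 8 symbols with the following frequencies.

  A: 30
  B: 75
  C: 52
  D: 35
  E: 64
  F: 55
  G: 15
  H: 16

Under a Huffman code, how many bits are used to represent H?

Huffman merges, smallest pair first:
combine G(15), H(16) → 31
combine A(30), 31 → 61
combine D(35), C(52) → 87
combine F(55), 61 → 116
combine E(64), B(75) → 139
combine 87, 116 → 203
combine 139, 203 → 342
H's leaf is at depth 5, giving a 5-bit codeword.

5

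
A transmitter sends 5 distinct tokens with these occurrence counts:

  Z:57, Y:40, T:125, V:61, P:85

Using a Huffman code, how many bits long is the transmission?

833

Merge the two smallest weights repeatedly:
combine Y(40), Z(57) → 97
combine V(61), P(85) → 146
combine 97, T(125) → 222
combine 146, 222 → 368
Total encoded bits = sum of merged weights = 97 + 146 + 222 + 368 = 833.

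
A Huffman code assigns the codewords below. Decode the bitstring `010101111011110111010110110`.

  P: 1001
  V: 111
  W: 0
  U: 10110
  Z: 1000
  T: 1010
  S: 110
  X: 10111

Read left to right; each codeword is recognised as soon as it completes (prefix code):
  0→W | 1010→T | 111→V | 10111→X | 10111→X | 0→W | 10110→U | 110→S
Decoded message: WTVXXWUS

WTVXXWUS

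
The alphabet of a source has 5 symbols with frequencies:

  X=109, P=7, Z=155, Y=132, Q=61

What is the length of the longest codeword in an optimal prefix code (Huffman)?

3

Merge the two lowest-weight nodes at each step:
combine P(7), Q(61) → 68
combine 68, X(109) → 177
combine Y(132), Z(155) → 287
combine 177, 287 → 464
Maximum depth reached is 3.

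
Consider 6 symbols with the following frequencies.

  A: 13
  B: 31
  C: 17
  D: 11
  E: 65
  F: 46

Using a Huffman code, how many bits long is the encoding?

431

Greedily combine the two least-frequent nodes:
D(11) + A(13) → 24
C(17) + 24 → 41
B(31) + 41 → 72
F(46) + E(65) → 111
72 + 111 → 183
The encoded length is the sum of every internal node's weight: 24 + 41 + 72 + 111 + 183 = 431 bits.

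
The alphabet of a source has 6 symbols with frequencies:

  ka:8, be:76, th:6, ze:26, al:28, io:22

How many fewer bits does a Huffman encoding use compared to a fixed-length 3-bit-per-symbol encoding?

Fixed-length: 3 bits × 166 symbols = 498 bits.
Huffman merges:
combine th(6), ka(8) → 14
combine 14, io(22) → 36
combine ze(26), al(28) → 54
combine 36, 54 → 90
combine be(76), 90 → 166
Huffman total = 14 + 36 + 54 + 90 + 166 = 360 bits.
Saving = 498 − 360 = 138 bits.

138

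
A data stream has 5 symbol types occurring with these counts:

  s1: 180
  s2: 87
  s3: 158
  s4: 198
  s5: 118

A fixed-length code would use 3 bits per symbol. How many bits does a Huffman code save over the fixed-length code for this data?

Fixed-length: 3 bits × 741 symbols = 2223 bits.
Huffman merges:
s2(87) + s5(118) → 205
s3(158) + s1(180) → 338
s4(198) + 205 → 403
338 + 403 → 741
Huffman total = 205 + 338 + 403 + 741 = 1687 bits.
Saving = 2223 − 1687 = 536 bits.

536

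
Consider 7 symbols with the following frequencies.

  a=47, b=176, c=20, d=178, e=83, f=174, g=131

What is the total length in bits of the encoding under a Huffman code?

Merge the two smallest weights repeatedly:
merge c(20) and a(47): 67
merge 67 and e(83): 150
merge g(131) and 150: 281
merge f(174) and b(176): 350
merge d(178) and 281: 459
merge 350 and 459: 809
The encoded length is the sum of every internal node's weight: 67 + 150 + 281 + 350 + 459 + 809 = 2116 bits.

2116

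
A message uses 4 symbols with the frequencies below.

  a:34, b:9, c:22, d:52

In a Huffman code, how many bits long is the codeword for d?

1

Huffman merges, smallest pair first:
merge b(9) and c(22): 31
merge 31 and a(34): 65
merge d(52) and 65: 117
d sits one level below the root: a 1-bit codeword.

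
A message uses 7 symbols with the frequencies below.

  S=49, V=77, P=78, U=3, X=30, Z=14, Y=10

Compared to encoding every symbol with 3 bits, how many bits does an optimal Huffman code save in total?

164

Fixed-length: 3 bits × 261 symbols = 783 bits.
Huffman merges:
combine U(3), Y(10) → 13
combine 13, Z(14) → 27
combine 27, X(30) → 57
combine S(49), 57 → 106
combine V(77), P(78) → 155
combine 106, 155 → 261
Huffman total = 13 + 27 + 57 + 106 + 155 + 261 = 619 bits.
Saving = 783 − 619 = 164 bits.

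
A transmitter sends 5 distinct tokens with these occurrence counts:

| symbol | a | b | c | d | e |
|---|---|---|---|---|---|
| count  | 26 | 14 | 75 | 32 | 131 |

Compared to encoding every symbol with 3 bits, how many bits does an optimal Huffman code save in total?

Fixed-length: 3 bits × 278 symbols = 834 bits.
Huffman merges:
combine b(14), a(26) → 40
combine d(32), 40 → 72
combine 72, c(75) → 147
combine e(131), 147 → 278
Huffman total = 40 + 72 + 147 + 278 = 537 bits.
Saving = 834 − 537 = 297 bits.

297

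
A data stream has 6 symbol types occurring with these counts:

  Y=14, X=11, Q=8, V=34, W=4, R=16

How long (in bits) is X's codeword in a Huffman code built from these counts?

3

Repeatedly merge the two smallest:
W(4) + Q(8) → 12
X(11) + 12 → 23
Y(14) + R(16) → 30
23 + 30 → 53
V(34) + 53 → 87
X sits 3 levels below the root, so its codeword is 3 bits.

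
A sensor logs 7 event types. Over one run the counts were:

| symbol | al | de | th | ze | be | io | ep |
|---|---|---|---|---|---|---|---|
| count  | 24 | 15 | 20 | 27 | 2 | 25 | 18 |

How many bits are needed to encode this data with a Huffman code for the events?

Merge the two smallest weights repeatedly:
combine be(2), de(15) → 17
combine 17, ep(18) → 35
combine th(20), al(24) → 44
combine io(25), ze(27) → 52
combine 35, 44 → 79
combine 52, 79 → 131
Total encoded bits = sum of merged weights = 17 + 35 + 44 + 52 + 79 + 131 = 358.

358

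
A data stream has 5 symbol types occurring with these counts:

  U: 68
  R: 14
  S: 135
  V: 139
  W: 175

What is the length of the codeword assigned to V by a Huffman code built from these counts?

Repeatedly merge the two smallest:
combine R(14), U(68) → 82
combine 82, S(135) → 217
combine V(139), W(175) → 314
combine 217, 314 → 531
V sits 2 levels below the root, so its codeword is 2 bits.

2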